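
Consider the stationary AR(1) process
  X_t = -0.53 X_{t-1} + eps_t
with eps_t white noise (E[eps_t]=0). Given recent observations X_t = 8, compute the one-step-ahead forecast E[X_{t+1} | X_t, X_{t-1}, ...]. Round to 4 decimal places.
E[X_{t+1} \mid \mathcal F_t] = -4.2400

For an AR(p) model X_t = c + sum_i phi_i X_{t-i} + eps_t, the
one-step-ahead conditional mean is
  E[X_{t+1} | X_t, ...] = c + sum_i phi_i X_{t+1-i}.
Substitute known values:
  E[X_{t+1} | ...] = (-0.53) * (8)
                   = -4.2400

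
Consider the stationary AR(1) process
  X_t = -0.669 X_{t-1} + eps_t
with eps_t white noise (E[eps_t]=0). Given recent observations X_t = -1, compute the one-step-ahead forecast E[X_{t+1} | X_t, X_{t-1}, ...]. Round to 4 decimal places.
E[X_{t+1} \mid \mathcal F_t] = 0.6690

For an AR(p) model X_t = c + sum_i phi_i X_{t-i} + eps_t, the
one-step-ahead conditional mean is
  E[X_{t+1} | X_t, ...] = c + sum_i phi_i X_{t+1-i}.
Substitute known values:
  E[X_{t+1} | ...] = (-0.669) * (-1)
                   = 0.6690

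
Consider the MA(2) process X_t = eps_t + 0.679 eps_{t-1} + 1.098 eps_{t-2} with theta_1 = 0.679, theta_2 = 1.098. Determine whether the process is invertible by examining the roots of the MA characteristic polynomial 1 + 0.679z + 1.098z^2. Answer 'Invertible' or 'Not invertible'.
\text{Not invertible}

The MA(q) characteristic polynomial is P(z) = 1 + 0.679z + 1.098z^2.
Invertibility requires all roots to lie outside the unit circle, i.e. |z| > 1 for every root.
Set 1 + (0.679) z + (1.098) z^2 = 0, i.e. a z^2 + b z + c = 0 with a = 1.098, b = 0.679, c = 1.
Discriminant D = b^2 - 4ac = (0.679)^2 - 4*(1.098)*1 = 0.461041 - (4.392) = -3.930959.
D < 0, so the roots are the complex-conjugate pair z = (-b +/- i sqrt(-D)) / (2a) = -0.3092 +/- 0.9029i.
For a conjugate pair |z|^2 = z * conj(z) = (product of roots) = c/a = 1/(1.098) = 0.910747, so |z| = sqrt(0.910747) = 0.9543 for both roots.
Moduli of all roots: 0.9543, 0.9543.
All moduli strictly greater than 1? No.
Verdict: Not invertible.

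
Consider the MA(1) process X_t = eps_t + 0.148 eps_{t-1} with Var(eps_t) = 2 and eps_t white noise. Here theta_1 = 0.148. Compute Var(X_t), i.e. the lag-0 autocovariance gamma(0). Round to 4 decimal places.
\gamma(0) = 2.0438

For an MA(q) process X_t = eps_t + sum_i theta_i eps_{t-i} with
Var(eps_t) = sigma^2, the variance is
  gamma(0) = sigma^2 * (1 + sum_i theta_i^2).
  sum_i theta_i^2 = (0.148)^2 = 0.021904.
  gamma(0) = 2 * (1 + 0.021904) = 2 * 1.021904 = 2.043808, which rounds to 2.0438.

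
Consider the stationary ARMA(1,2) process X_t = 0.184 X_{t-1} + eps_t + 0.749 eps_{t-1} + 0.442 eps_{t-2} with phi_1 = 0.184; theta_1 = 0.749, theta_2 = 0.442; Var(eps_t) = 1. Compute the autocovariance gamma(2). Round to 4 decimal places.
\gamma(2) = 0.7322

Multiply the model equation by X_{t-k} and take expectations. With theta_0 = psi_0 = 1 and psi_j the MA(infinity) weights, this gives
  gamma(k) - sum_i phi_i gamma(k-i) = c_k,
  c_k = sigma^2 * sum_{j=k..q} theta_j psi_{j-k}   (c_k = 0 for k > q),
using gamma(-m) = gamma(m).
psi-weights needed (psi_j = theta_j + sum_i phi_i psi_{j-i}):
  psi_1 = theta_1 + phi_1 = 0.749 + (0.184) = 0.933
  psi_2 = theta_2 + phi_1 psi_1 = 0.442 + (0.184)(0.933) = 0.613672
Right-hand sides:
  c_0 = sigma^2 (1 + theta_1 psi_1 + theta_2 psi_2) = 1 * (1 + (0.749)(0.933) + (0.442)(0.613672)) = 1 * 1.97006 = 1.97006
  c_1 = sigma^2 (theta_1 + theta_2 psi_1) = 1 * (0.749 + (0.442)(0.933)) = 1.161386
  c_2 = sigma^2 theta_2 = 1 * (0.442) = 0.442
Equations for k = 0 and k = 1 (AR order 1):
  gamma(0) = phi_1 gamma(1) + c_0
  gamma(1) = phi_1 gamma(0) + c_1
Substituting the second into the first: gamma(0) (1 - phi_1^2) = c_0 + phi_1 c_1, so
  gamma(0) = (c_0 + phi_1 c_1) / (1 - phi_1^2) = (1.97006 + (0.184)(1.161386)) / (1 - (0.184)^2) = 2.183755 / 0.966144 = 2.260279.
  gamma(1) = phi_1 gamma(0) + c_1 = (0.184)(2.260279) + (1.161386) = 1.577277.
For k = 2: gamma(2) = phi_1 gamma(1) + c_2
  = (0.184)(1.577277) + (0.442) = 0.732219.
Therefore gamma(2) = 0.7322 (to 4 decimal places).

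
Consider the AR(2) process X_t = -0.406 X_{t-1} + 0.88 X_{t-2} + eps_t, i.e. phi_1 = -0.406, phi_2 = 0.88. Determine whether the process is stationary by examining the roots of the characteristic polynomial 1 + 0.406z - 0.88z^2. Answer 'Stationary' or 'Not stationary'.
\text{Not stationary}

The AR(p) characteristic polynomial is P(z) = 1 + 0.406z - 0.88z^2.
Stationarity requires all roots to lie outside the unit circle, i.e. |z| > 1 for every root.
Set 1 + (0.406) z + (-0.88) z^2 = 0, i.e. a z^2 + b z + c = 0 with a = -0.88, b = 0.406, c = 1.
Discriminant D = b^2 - 4ac = (0.406)^2 - 4*(-0.88)*1 = 0.164836 - (-3.52) = 3.684836.
D >= 0, so the roots are real: z = (-b +/- sqrt(D)) / (2a) = (-0.406 +/- 1.919593) / (-1.76).
  z_1 = (-0.406 + 1.919593) / (-1.76) = -0.86,   |z_1| = 0.86.
  z_2 = (-0.406 - 1.919593) / (-1.76) = 1.3214,   |z_2| = 1.3214.
Moduli of all roots: 0.8600, 1.3214.
All moduli strictly greater than 1? No.
Verdict: Not stationary.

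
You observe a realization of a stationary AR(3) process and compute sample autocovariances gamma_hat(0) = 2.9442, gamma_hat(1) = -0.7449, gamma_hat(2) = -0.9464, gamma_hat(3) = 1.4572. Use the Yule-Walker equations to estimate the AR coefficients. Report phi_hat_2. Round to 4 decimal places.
\hat\phi_{2} = -0.2850

The Yule-Walker equations for an AR(p) process read, in matrix form,
  Gamma_p phi = r_p,   with   (Gamma_p)_{ij} = gamma(|i - j|),
                       (r_p)_i = gamma(i),   i,j = 1..p.
Substitute the sample gammas (Toeplitz matrix and right-hand side of size 3):
  Gamma_p = [[2.9442, -0.7449, -0.9464], [-0.7449, 2.9442, -0.7449], [-0.9464, -0.7449, 2.9442]]
  r_p     = [-0.7449, -0.9464, 1.4572]
Written out (R1..R3):
  (R1) 2.9442 phi_1 - 0.7449 phi_2 - 0.9464 phi_3 = -0.7449
  (R2) -0.7449 phi_1 + 2.9442 phi_2 - 0.7449 phi_3 = -0.9464
  (R3) -0.9464 phi_1 - 0.7449 phi_2 + 2.9442 phi_3 = 1.4572
Gaussian elimination:
  R2 <- R2 - (-0.7449/2.9442) R1 = R2 - (-0.253006) R1:  2.755736 phi_2 - 0.984345 phi_3 = -1.134864
  R3 <- R3 - (-0.9464/2.9442) R1 = R3 - (-0.321446) R1:  -0.984345 phi_2 + 2.639984 phi_3 = 1.217755
  R3 <- R3 - (-0.984345/2.755736) R2 = R3 - (-0.357199) R2:  2.288377 phi_3 = 0.812383
Back-substitution:
  phi_hat_3 = 0.812383 / 2.288377 = 0.355004
  phi_hat_2 = (-1.134864 - (-0.984345)(0.355004)) / 2.755736 = -0.285012
  phi_hat_1 = (-0.7449 - (-0.7449)(-0.285012) - (-0.9464)(0.355004)) / 2.9442 = -0.211001
So phi_hat = [-0.2110, -0.2850, 0.3550].
Therefore phi_hat_2 = -0.2850.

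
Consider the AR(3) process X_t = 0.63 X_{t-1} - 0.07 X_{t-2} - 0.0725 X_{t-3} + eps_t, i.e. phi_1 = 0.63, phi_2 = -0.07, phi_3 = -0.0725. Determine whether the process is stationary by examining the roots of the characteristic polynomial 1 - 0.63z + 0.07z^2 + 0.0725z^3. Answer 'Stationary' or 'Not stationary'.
\text{Stationary}

The AR(p) characteristic polynomial is P(z) = 1 - 0.63z + 0.07z^2 + 0.0725z^3.
Stationarity requires all roots to lie outside the unit circle, i.e. |z| > 1 for every root.
Degree 3: look for a simple real root z0 first, then factor out (1 - z/z0) and solve the remaining quadratic.
Testing z0 = -4: P(-4) = 1 + (-0.63)(-4) + (0.07)(-4)^2 + (0.0725)(-4)^3
  = 1 + (2.52) + (1.12) + (-4.64) = 0.  So z_0 = -4 is a root, |z_0| = 4.
Divide out the factor (1 + 0.25 z) = (1 - z/z0) (since 1/z0 = -0.25):
  P(z) = (1 + 0.25 z)(1 + (-0.88) z + (0.29) z^2)
  [check: z-coef -0.88 - (-0.25) = -0.63; z^2-coef 0.29 - (-0.25)(-0.88) = 0.07; z^3-coef -(-0.25)(0.29) = 0.0725.]
Remaining roots from the quadratic factor 1 + (-0.88) z + (0.29) z^2:
  Set 1 + (-0.88) z + (0.29) z^2 = 0, i.e. a z^2 + b z + c = 0 with a = 0.29, b = -0.88, c = 1.
  Discriminant D = b^2 - 4ac = (-0.88)^2 - 4*(0.29)*1 = 0.7744 - (1.16) = -0.3856.
  D < 0, so the roots are the complex-conjugate pair z = (-b +/- i sqrt(-D)) / (2a) = 1.5172 +/- 1.0706i.
  For a conjugate pair |z|^2 = z * conj(z) = (product of roots) = c/a = 1/(0.29) = 3.448276, so |z| = sqrt(3.448276) = 1.857 for both roots.
Moduli of all roots: 4.0000, 1.8570, 1.8570.
All moduli strictly greater than 1? Yes.
Verdict: Stationary.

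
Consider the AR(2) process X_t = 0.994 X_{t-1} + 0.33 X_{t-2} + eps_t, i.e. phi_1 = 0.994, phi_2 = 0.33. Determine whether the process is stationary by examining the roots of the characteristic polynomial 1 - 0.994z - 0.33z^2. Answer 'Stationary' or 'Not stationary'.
\text{Not stationary}

The AR(p) characteristic polynomial is P(z) = 1 - 0.994z - 0.33z^2.
Stationarity requires all roots to lie outside the unit circle, i.e. |z| > 1 for every root.
Set 1 + (-0.994) z + (-0.33) z^2 = 0, i.e. a z^2 + b z + c = 0 with a = -0.33, b = -0.994, c = 1.
Discriminant D = b^2 - 4ac = (-0.994)^2 - 4*(-0.33)*1 = 0.988036 - (-1.32) = 2.308036.
D >= 0, so the roots are real: z = (-b +/- sqrt(D)) / (2a) = (0.994 +/- 1.519222) / (-0.66).
  z_1 = (0.994 + 1.519222) / (-0.66) = -3.8079,   |z_1| = 3.8079.
  z_2 = (0.994 - 1.519222) / (-0.66) = 0.7958,   |z_2| = 0.7958.
Moduli of all roots: 3.8079, 0.7958.
All moduli strictly greater than 1? No.
Verdict: Not stationary.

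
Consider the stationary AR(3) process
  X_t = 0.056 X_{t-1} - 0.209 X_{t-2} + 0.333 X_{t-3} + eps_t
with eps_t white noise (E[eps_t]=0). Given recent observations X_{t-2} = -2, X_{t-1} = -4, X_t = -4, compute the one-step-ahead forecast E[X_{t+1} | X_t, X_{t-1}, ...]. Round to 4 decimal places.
E[X_{t+1} \mid \mathcal F_t] = -0.0540

For an AR(p) model X_t = c + sum_i phi_i X_{t-i} + eps_t, the
one-step-ahead conditional mean is
  E[X_{t+1} | X_t, ...] = c + sum_i phi_i X_{t+1-i}.
Substitute known values:
  E[X_{t+1} | ...] = (0.056) * (-4) + (-0.209) * (-4) + (0.333) * (-2)
                   = -0.0540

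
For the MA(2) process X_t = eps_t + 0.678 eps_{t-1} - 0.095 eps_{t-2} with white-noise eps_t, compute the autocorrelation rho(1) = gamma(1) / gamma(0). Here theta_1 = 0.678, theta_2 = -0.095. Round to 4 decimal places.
\rho(1) = 0.4178

For an MA(q) process with theta_0 = 1, the autocovariance is
  gamma(k) = sigma^2 * sum_{i=0..q-k} theta_i * theta_{i+k},
and rho(k) = gamma(k) / gamma(0). Sigma^2 cancels.
  numerator   = (1)*(0.678) + (0.678)*(-0.095) = 0.61359.
  denominator = (1)^2 + (0.678)^2 + (-0.095)^2 = 1.468709.
  rho(1) = 0.61359 / 1.468709 = 0.4178.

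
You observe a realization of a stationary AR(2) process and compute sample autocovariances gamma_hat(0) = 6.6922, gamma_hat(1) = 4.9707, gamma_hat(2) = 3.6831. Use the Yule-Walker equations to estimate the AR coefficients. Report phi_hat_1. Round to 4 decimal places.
\hat\phi_{1} = 0.7450

The Yule-Walker equations for an AR(p) process read, in matrix form,
  Gamma_p phi = r_p,   with   (Gamma_p)_{ij} = gamma(|i - j|),
                       (r_p)_i = gamma(i),   i,j = 1..p.
Substitute the sample gammas (Toeplitz matrix and right-hand side of size 2):
  Gamma_p = [[6.6922, 4.9707], [4.9707, 6.6922]]
  r_p     = [4.9707, 3.6831]
Written out:
  6.6922 phi_1 + 4.9707 phi_2 = 4.9707
  4.9707 phi_1 + 6.6922 phi_2 = 3.6831
Solve by Cramer's rule:
  det = gamma(0)^2 - gamma(1)^2 = (6.6922)^2 - (4.9707)^2 = 44.78554084 - 24.70785849 = 20.07768235
  phi_hat_1 = [gamma(1) gamma(0) - gamma(1) gamma(2)] / det = [(4.9707)(6.6922) - (4.9707)(3.6831)] / 20.07768235 = 14.95733337 / 20.07768235 = 0.745
  phi_hat_2 = [gamma(0) gamma(2) - gamma(1)^2] / det = [(6.6922)(3.6831) - (4.9707)^2] / 20.07768235 = -0.05981667 / 20.07768235 = -0.003
So phi_hat = [0.7450, -0.0030].
Therefore phi_hat_1 = 0.7450.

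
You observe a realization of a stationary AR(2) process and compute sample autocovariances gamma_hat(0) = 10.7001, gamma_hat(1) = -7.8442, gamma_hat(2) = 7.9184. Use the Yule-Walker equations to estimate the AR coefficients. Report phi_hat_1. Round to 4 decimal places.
\hat\phi_{1} = -0.4120

The Yule-Walker equations for an AR(p) process read, in matrix form,
  Gamma_p phi = r_p,   with   (Gamma_p)_{ij} = gamma(|i - j|),
                       (r_p)_i = gamma(i),   i,j = 1..p.
Substitute the sample gammas (Toeplitz matrix and right-hand side of size 2):
  Gamma_p = [[10.7001, -7.8442], [-7.8442, 10.7001]]
  r_p     = [-7.8442, 7.9184]
Written out:
  10.7001 phi_1 - 7.8442 phi_2 = -7.8442
  -7.8442 phi_1 + 10.7001 phi_2 = 7.9184
Solve by Cramer's rule:
  det = gamma(0)^2 - gamma(1)^2 = (10.7001)^2 - (-7.8442)^2 = 114.49214001 - 61.53147364 = 52.96066637
  phi_hat_1 = [gamma(1) gamma(0) - gamma(1) gamma(2)] / det = [(-7.8442)(10.7001) - (-7.8442)(7.9184)] / 52.96066637 = -21.82021114 / 52.96066637 = -0.412
  phi_hat_2 = [gamma(0) gamma(2) - gamma(1)^2] / det = [(10.7001)(7.9184) - (-7.8442)^2] / 52.96066637 = 23.1961982 / 52.96066637 = 0.438
So phi_hat = [-0.4120, 0.4380].
Therefore phi_hat_1 = -0.4120.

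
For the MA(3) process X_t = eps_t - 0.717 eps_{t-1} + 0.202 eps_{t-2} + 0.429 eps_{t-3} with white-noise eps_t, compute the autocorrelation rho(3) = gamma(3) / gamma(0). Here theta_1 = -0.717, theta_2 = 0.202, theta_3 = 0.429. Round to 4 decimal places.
\rho(3) = 0.2467

For an MA(q) process with theta_0 = 1, the autocovariance is
  gamma(k) = sigma^2 * sum_{i=0..q-k} theta_i * theta_{i+k},
and rho(k) = gamma(k) / gamma(0). Sigma^2 cancels.
  numerator   = (1)*(0.429) = 0.429.
  denominator = (1)^2 + (-0.717)^2 + (0.202)^2 + (0.429)^2 = 1.738934.
  rho(3) = 0.429 / 1.738934 = 0.2467.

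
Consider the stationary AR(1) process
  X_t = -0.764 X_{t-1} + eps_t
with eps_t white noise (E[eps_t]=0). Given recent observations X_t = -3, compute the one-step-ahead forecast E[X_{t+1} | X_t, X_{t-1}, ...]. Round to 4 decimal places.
E[X_{t+1} \mid \mathcal F_t] = 2.2920

For an AR(p) model X_t = c + sum_i phi_i X_{t-i} + eps_t, the
one-step-ahead conditional mean is
  E[X_{t+1} | X_t, ...] = c + sum_i phi_i X_{t+1-i}.
Substitute known values:
  E[X_{t+1} | ...] = (-0.764) * (-3)
                   = 2.2920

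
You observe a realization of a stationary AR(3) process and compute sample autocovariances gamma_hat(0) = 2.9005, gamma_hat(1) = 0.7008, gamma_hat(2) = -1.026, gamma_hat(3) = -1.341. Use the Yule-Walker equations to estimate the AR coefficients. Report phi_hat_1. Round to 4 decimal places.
\hat\phi_{1} = 0.2130

The Yule-Walker equations for an AR(p) process read, in matrix form,
  Gamma_p phi = r_p,   with   (Gamma_p)_{ij} = gamma(|i - j|),
                       (r_p)_i = gamma(i),   i,j = 1..p.
Substitute the sample gammas (Toeplitz matrix and right-hand side of size 3):
  Gamma_p = [[2.9005, 0.7008, -1.026], [0.7008, 2.9005, 0.7008], [-1.026, 0.7008, 2.9005]]
  r_p     = [0.7008, -1.026, -1.341]
Written out (R1..R3):
  (R1) 2.9005 phi_1 + 0.7008 phi_2 - 1.026 phi_3 = 0.7008
  (R2) 0.7008 phi_1 + 2.9005 phi_2 + 0.7008 phi_3 = -1.026
  (R3) -1.026 phi_1 + 0.7008 phi_2 + 2.9005 phi_3 = -1.341
Gaussian elimination:
  R2 <- R2 - (0.7008/2.9005) R1 = R2 - (0.241614) R1:  2.731177 phi_2 + 0.948695 phi_3 = -1.195323
  R3 <- R3 - (-1.026/2.9005) R1 = R3 - (-0.353732) R1:  0.948695 phi_2 + 2.537571 phi_3 = -1.093105
  R3 <- R3 - (0.948695/2.731177) R2 = R3 - (0.347358) R2:  2.208034 phi_3 = -0.6779
Back-substitution:
  phi_hat_3 = -0.6779 / 2.208034 = -0.307015
  phi_hat_2 = (-1.195323 - (0.948695)(-0.307015)) / 2.731177 = -0.331014
  phi_hat_1 = (0.7008 - (0.7008)(-0.331014) - (-1.026)(-0.307015)) / 2.9005 = 0.21299
So phi_hat = [0.2130, -0.3310, -0.3070].
Therefore phi_hat_1 = 0.2130.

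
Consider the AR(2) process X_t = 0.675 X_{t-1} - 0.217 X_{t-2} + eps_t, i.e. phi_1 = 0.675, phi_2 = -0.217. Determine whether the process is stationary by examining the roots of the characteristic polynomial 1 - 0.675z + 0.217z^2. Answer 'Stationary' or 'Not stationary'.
\text{Stationary}

The AR(p) characteristic polynomial is P(z) = 1 - 0.675z + 0.217z^2.
Stationarity requires all roots to lie outside the unit circle, i.e. |z| > 1 for every root.
Set 1 + (-0.675) z + (0.217) z^2 = 0, i.e. a z^2 + b z + c = 0 with a = 0.217, b = -0.675, c = 1.
Discriminant D = b^2 - 4ac = (-0.675)^2 - 4*(0.217)*1 = 0.455625 - (0.868) = -0.412375.
D < 0, so the roots are the complex-conjugate pair z = (-b +/- i sqrt(-D)) / (2a) = 1.5553 +/- 1.4796i.
For a conjugate pair |z|^2 = z * conj(z) = (product of roots) = c/a = 1/(0.217) = 4.608295, so |z| = sqrt(4.608295) = 2.1467 for both roots.
Moduli of all roots: 2.1467, 2.1467.
All moduli strictly greater than 1? Yes.
Verdict: Stationary.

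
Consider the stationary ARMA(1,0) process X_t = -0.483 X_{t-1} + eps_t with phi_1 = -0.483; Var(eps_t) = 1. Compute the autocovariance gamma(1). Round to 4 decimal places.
\gamma(1) = -0.6300

Multiply the model equation by X_{t-k} and take expectations. With theta_0 = psi_0 = 1 and psi_j the MA(infinity) weights, this gives
  gamma(k) - sum_i phi_i gamma(k-i) = c_k,
  c_k = sigma^2 * sum_{j=k..q} theta_j psi_{j-k}   (c_k = 0 for k > q),
using gamma(-m) = gamma(m).
Pure AR (q = 0): c_0 = sigma^2 = 1, c_k = 0 for k >= 1.
Equations for k = 0 and k = 1 (AR order 1):
  gamma(0) = phi_1 gamma(1) + c_0
  gamma(1) = phi_1 gamma(0) + c_1
Substituting the second into the first: gamma(0) (1 - phi_1^2) = c_0 + phi_1 c_1, so
  gamma(0) = c_0 / (1 - phi_1^2) = 1 / (1 - (-0.483)^2) = 1 / 0.766711 = 1.304272.
  gamma(1) = phi_1 gamma(0) = (-0.483)(1.304272) = -0.629964.
Therefore gamma(1) = -0.6300 (to 4 decimal places).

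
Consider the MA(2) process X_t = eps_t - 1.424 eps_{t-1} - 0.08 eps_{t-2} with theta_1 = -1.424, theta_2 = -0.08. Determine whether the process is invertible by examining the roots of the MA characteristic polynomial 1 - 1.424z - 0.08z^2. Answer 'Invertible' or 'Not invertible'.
\text{Not invertible}

The MA(q) characteristic polynomial is P(z) = 1 - 1.424z - 0.08z^2.
Invertibility requires all roots to lie outside the unit circle, i.e. |z| > 1 for every root.
Set 1 + (-1.424) z + (-0.08) z^2 = 0, i.e. a z^2 + b z + c = 0 with a = -0.08, b = -1.424, c = 1.
Discriminant D = b^2 - 4ac = (-1.424)^2 - 4*(-0.08)*1 = 2.027776 - (-0.32) = 2.347776.
D >= 0, so the roots are real: z = (-b +/- sqrt(D)) / (2a) = (1.424 +/- 1.532245) / (-0.16).
  z_1 = (1.424 + 1.532245) / (-0.16) = -18.4765,   |z_1| = 18.4765.
  z_2 = (1.424 - 1.532245) / (-0.16) = 0.6765,   |z_2| = 0.6765.
Moduli of all roots: 18.4765, 0.6765.
All moduli strictly greater than 1? No.
Verdict: Not invertible.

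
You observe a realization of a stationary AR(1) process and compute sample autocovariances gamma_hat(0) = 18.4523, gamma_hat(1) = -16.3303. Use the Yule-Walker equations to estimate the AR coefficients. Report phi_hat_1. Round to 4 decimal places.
\hat\phi_{1} = -0.8850

The Yule-Walker equations for an AR(p) process read, in matrix form,
  Gamma_p phi = r_p,   with   (Gamma_p)_{ij} = gamma(|i - j|),
                       (r_p)_i = gamma(i),   i,j = 1..p.
Substitute the sample gammas (Toeplitz matrix and right-hand side of size 1):
  Gamma_p = [[18.4523]]
  r_p     = [-16.3303]
With p = 1 this is the single equation gamma(0) phi_1 = gamma(1):
  phi_hat_1 = gamma(1) / gamma(0) = -16.3303 / 18.4523 = -0.8850.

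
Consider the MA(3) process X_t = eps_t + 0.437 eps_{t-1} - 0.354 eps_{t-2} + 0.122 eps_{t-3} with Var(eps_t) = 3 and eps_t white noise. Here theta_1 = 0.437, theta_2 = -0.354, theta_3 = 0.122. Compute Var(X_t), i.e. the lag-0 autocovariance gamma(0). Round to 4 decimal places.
\gamma(0) = 3.9935

For an MA(q) process X_t = eps_t + sum_i theta_i eps_{t-i} with
Var(eps_t) = sigma^2, the variance is
  gamma(0) = sigma^2 * (1 + sum_i theta_i^2).
  sum_i theta_i^2 = (0.437)^2 + (-0.354)^2 + (0.122)^2 = 0.190969 + 0.125316 + 0.014884 = 0.331169.
  gamma(0) = 3 * (1 + 0.331169) = 3 * 1.331169 = 3.993507, which rounds to 3.9935.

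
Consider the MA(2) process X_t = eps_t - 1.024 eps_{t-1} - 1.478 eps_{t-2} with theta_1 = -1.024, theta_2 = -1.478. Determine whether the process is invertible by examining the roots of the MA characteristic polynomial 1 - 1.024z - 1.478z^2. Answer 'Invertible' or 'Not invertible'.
\text{Not invertible}

The MA(q) characteristic polynomial is P(z) = 1 - 1.024z - 1.478z^2.
Invertibility requires all roots to lie outside the unit circle, i.e. |z| > 1 for every root.
Set 1 + (-1.024) z + (-1.478) z^2 = 0, i.e. a z^2 + b z + c = 0 with a = -1.478, b = -1.024, c = 1.
Discriminant D = b^2 - 4ac = (-1.024)^2 - 4*(-1.478)*1 = 1.048576 - (-5.912) = 6.960576.
D >= 0, so the roots are real: z = (-b +/- sqrt(D)) / (2a) = (1.024 +/- 2.63829) / (-2.956).
  z_1 = (1.024 + 2.63829) / (-2.956) = -1.2389,   |z_1| = 1.2389.
  z_2 = (1.024 - 2.63829) / (-2.956) = 0.5461,   |z_2| = 0.5461.
Moduli of all roots: 1.2389, 0.5461.
All moduli strictly greater than 1? No.
Verdict: Not invertible.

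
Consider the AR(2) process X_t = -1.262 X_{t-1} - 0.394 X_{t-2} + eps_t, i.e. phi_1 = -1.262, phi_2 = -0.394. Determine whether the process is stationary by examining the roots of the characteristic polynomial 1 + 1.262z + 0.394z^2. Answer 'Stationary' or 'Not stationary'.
\text{Stationary}

The AR(p) characteristic polynomial is P(z) = 1 + 1.262z + 0.394z^2.
Stationarity requires all roots to lie outside the unit circle, i.e. |z| > 1 for every root.
Set 1 + (1.262) z + (0.394) z^2 = 0, i.e. a z^2 + b z + c = 0 with a = 0.394, b = 1.262, c = 1.
Discriminant D = b^2 - 4ac = (1.262)^2 - 4*(0.394)*1 = 1.592644 - (1.576) = 0.016644.
D >= 0, so the roots are real: z = (-b +/- sqrt(D)) / (2a) = (-1.262 +/- 0.129012) / (0.788).
  z_1 = (-1.262 + 0.129012) / (0.788) = -1.4378,   |z_1| = 1.4378.
  z_2 = (-1.262 - 0.129012) / (0.788) = -1.7652,   |z_2| = 1.7652.
Moduli of all roots: 1.4378, 1.7652.
All moduli strictly greater than 1? Yes.
Verdict: Stationary.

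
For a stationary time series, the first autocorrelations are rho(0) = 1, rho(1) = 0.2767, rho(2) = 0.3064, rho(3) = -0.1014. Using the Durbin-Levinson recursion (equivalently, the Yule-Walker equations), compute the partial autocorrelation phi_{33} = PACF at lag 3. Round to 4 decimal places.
\phi_{33} = -0.2701

The PACF at lag k is phi_{kk}, the last component of the solution
to the Yule-Walker system G_k phi = r_k where
  (G_k)_{ij} = rho(|i - j|), (r_k)_i = rho(i), i,j = 1..k.
Equivalently, Durbin-Levinson gives phi_{kk} iteratively:
  phi_{11} = rho(1)
  phi_{kk} = [rho(k) - sum_{j=1..k-1} phi_{k-1,j} rho(k-j)]
            / [1 - sum_{j=1..k-1} phi_{k-1,j} rho(j)],
  phi_{k,j} = phi_{k-1,j} - phi_{kk} phi_{k-1,k-j},  j = 1..k-1.
Step k = 1:
  phi_11 = rho(1) = 0.2767.
Step k = 2:
  phi_22 = [rho(2) - phi_11 rho(1)] / [1 - phi_11 rho(1)] = [0.3064 - (0.2767)(0.2767)] / [1 - (0.2767)(0.2767)]
         = 0.22983711 / 0.92343711 = 0.248893.
  Update: phi_21 = phi_11 - phi_22 phi_11 = 0.2767 - (0.248893)(0.2767) = 0.207831.
Step k = 3:
  phi_33 = [rho(3) - phi_21 rho(2) - phi_22 rho(1)] / [1 - phi_21 rho(1) - phi_22 rho(2)]
    numerator   = -0.1014 - (0.207831)(0.3064) - (0.248893)(0.2767) = -0.23394822
    denominator = 1 - (0.207831)(0.2767) - (0.248893)(0.3064) = 0.86623224
  phi_33 = -0.23394822 / 0.86623224 = -0.2701.
Therefore phi_{33} = -0.2701.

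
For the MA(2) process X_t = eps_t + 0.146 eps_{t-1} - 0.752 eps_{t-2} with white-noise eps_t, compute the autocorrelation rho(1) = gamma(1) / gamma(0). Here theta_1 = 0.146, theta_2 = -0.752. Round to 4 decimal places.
\rho(1) = 0.0228

For an MA(q) process with theta_0 = 1, the autocovariance is
  gamma(k) = sigma^2 * sum_{i=0..q-k} theta_i * theta_{i+k},
and rho(k) = gamma(k) / gamma(0). Sigma^2 cancels.
  numerator   = (1)*(0.146) + (0.146)*(-0.752) = 0.036208.
  denominator = (1)^2 + (0.146)^2 + (-0.752)^2 = 1.58682.
  rho(1) = 0.036208 / 1.58682 = 0.0228.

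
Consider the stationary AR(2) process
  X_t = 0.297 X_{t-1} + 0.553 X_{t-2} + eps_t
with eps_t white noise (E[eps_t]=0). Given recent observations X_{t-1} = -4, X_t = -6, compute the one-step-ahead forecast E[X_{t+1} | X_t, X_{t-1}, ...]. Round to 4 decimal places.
E[X_{t+1} \mid \mathcal F_t] = -3.9940

For an AR(p) model X_t = c + sum_i phi_i X_{t-i} + eps_t, the
one-step-ahead conditional mean is
  E[X_{t+1} | X_t, ...] = c + sum_i phi_i X_{t+1-i}.
Substitute known values:
  E[X_{t+1} | ...] = (0.297) * (-6) + (0.553) * (-4)
                   = -3.9940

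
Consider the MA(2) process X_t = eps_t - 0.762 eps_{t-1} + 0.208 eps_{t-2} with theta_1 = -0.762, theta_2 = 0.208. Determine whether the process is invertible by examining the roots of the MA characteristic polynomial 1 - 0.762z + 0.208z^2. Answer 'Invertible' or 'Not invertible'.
\text{Invertible}

The MA(q) characteristic polynomial is P(z) = 1 - 0.762z + 0.208z^2.
Invertibility requires all roots to lie outside the unit circle, i.e. |z| > 1 for every root.
Set 1 + (-0.762) z + (0.208) z^2 = 0, i.e. a z^2 + b z + c = 0 with a = 0.208, b = -0.762, c = 1.
Discriminant D = b^2 - 4ac = (-0.762)^2 - 4*(0.208)*1 = 0.580644 - (0.832) = -0.251356.
D < 0, so the roots are the complex-conjugate pair z = (-b +/- i sqrt(-D)) / (2a) = 1.8317 +/- 1.2052i.
For a conjugate pair |z|^2 = z * conj(z) = (product of roots) = c/a = 1/(0.208) = 4.807692, so |z| = sqrt(4.807692) = 2.1926 for both roots.
Moduli of all roots: 2.1926, 2.1926.
All moduli strictly greater than 1? Yes.
Verdict: Invertible.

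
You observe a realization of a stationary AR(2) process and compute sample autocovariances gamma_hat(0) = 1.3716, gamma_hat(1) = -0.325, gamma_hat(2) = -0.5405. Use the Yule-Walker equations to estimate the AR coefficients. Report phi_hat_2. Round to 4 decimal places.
\hat\phi_{2} = -0.4770

The Yule-Walker equations for an AR(p) process read, in matrix form,
  Gamma_p phi = r_p,   with   (Gamma_p)_{ij} = gamma(|i - j|),
                       (r_p)_i = gamma(i),   i,j = 1..p.
Substitute the sample gammas (Toeplitz matrix and right-hand side of size 2):
  Gamma_p = [[1.3716, -0.325], [-0.325, 1.3716]]
  r_p     = [-0.325, -0.5405]
Written out:
  1.3716 phi_1 - 0.325 phi_2 = -0.325
  -0.325 phi_1 + 1.3716 phi_2 = -0.5405
Solve by Cramer's rule:
  det = gamma(0)^2 - gamma(1)^2 = (1.3716)^2 - (-0.325)^2 = 1.88128656 - 0.105625 = 1.77566156
  phi_hat_1 = [gamma(1) gamma(0) - gamma(1) gamma(2)] / det = [(-0.325)(1.3716) - (-0.325)(-0.5405)] / 1.77566156 = -0.6214325 / 1.77566156 = -0.35
  phi_hat_2 = [gamma(0) gamma(2) - gamma(1)^2] / det = [(1.3716)(-0.5405) - (-0.325)^2] / 1.77566156 = -0.8469748 / 1.77566156 = -0.477
So phi_hat = [-0.3500, -0.4770].
Therefore phi_hat_2 = -0.4770.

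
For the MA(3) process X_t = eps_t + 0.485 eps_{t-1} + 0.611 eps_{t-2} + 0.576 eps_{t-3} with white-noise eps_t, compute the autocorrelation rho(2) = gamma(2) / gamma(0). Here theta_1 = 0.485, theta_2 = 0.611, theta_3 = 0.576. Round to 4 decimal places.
\rho(2) = 0.4589

For an MA(q) process with theta_0 = 1, the autocovariance is
  gamma(k) = sigma^2 * sum_{i=0..q-k} theta_i * theta_{i+k},
and rho(k) = gamma(k) / gamma(0). Sigma^2 cancels.
  numerator   = (1)*(0.611) + (0.485)*(0.576) = 0.89036.
  denominator = (1)^2 + (0.485)^2 + (0.611)^2 + (0.576)^2 = 1.940322.
  rho(2) = 0.89036 / 1.940322 = 0.4589.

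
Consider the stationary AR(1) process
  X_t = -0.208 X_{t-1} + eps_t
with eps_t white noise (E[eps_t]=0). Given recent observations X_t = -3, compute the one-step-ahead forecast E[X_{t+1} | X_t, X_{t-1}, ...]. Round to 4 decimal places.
E[X_{t+1} \mid \mathcal F_t] = 0.6240

For an AR(p) model X_t = c + sum_i phi_i X_{t-i} + eps_t, the
one-step-ahead conditional mean is
  E[X_{t+1} | X_t, ...] = c + sum_i phi_i X_{t+1-i}.
Substitute known values:
  E[X_{t+1} | ...] = (-0.208) * (-3)
                   = 0.6240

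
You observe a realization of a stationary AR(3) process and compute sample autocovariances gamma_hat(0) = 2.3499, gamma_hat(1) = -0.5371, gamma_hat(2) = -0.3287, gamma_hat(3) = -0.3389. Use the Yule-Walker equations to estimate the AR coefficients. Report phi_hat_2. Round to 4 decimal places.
\hat\phi_{2} = -0.2720

The Yule-Walker equations for an AR(p) process read, in matrix form,
  Gamma_p phi = r_p,   with   (Gamma_p)_{ij} = gamma(|i - j|),
                       (r_p)_i = gamma(i),   i,j = 1..p.
Substitute the sample gammas (Toeplitz matrix and right-hand side of size 3):
  Gamma_p = [[2.3499, -0.5371, -0.3287], [-0.5371, 2.3499, -0.5371], [-0.3287, -0.5371, 2.3499]]
  r_p     = [-0.5371, -0.3287, -0.3389]
Written out (R1..R3):
  (R1) 2.3499 phi_1 - 0.5371 phi_2 - 0.3287 phi_3 = -0.5371
  (R2) -0.5371 phi_1 + 2.3499 phi_2 - 0.5371 phi_3 = -0.3287
  (R3) -0.3287 phi_1 - 0.5371 phi_2 + 2.3499 phi_3 = -0.3389
Gaussian elimination:
  R2 <- R2 - (-0.5371/2.3499) R1 = R2 - (-0.228563) R1:  2.227139 phi_2 - 0.612229 phi_3 = -0.451461
  R3 <- R3 - (-0.3287/2.3499) R1 = R3 - (-0.139878) R1:  -0.612229 phi_2 + 2.303922 phi_3 = -0.414029
  R3 <- R3 - (-0.612229/2.227139) R2 = R3 - (-0.274895) R2:  2.135624 phi_3 = -0.538133
Back-substitution:
  phi_hat_3 = -0.538133 / 2.135624 = -0.251979
  phi_hat_2 = (-0.451461 - (-0.612229)(-0.251979)) / 2.227139 = -0.271977
  phi_hat_1 = (-0.5371 - (-0.5371)(-0.271977) - (-0.3287)(-0.251979)) / 2.3499 = -0.325973
So phi_hat = [-0.3260, -0.2720, -0.2520].
Therefore phi_hat_2 = -0.2720.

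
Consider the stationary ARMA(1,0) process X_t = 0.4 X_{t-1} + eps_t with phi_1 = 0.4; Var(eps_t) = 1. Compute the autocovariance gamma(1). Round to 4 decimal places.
\gamma(1) = 0.4762

Multiply the model equation by X_{t-k} and take expectations. With theta_0 = psi_0 = 1 and psi_j the MA(infinity) weights, this gives
  gamma(k) - sum_i phi_i gamma(k-i) = c_k,
  c_k = sigma^2 * sum_{j=k..q} theta_j psi_{j-k}   (c_k = 0 for k > q),
using gamma(-m) = gamma(m).
Pure AR (q = 0): c_0 = sigma^2 = 1, c_k = 0 for k >= 1.
Equations for k = 0 and k = 1 (AR order 1):
  gamma(0) = phi_1 gamma(1) + c_0
  gamma(1) = phi_1 gamma(0) + c_1
Substituting the second into the first: gamma(0) (1 - phi_1^2) = c_0 + phi_1 c_1, so
  gamma(0) = c_0 / (1 - phi_1^2) = 1 / (1 - (0.4)^2) = 1 / 0.84 = 1.190476.
  gamma(1) = phi_1 gamma(0) = (0.4)(1.190476) = 0.47619.
Therefore gamma(1) = 0.4762 (to 4 decimal places).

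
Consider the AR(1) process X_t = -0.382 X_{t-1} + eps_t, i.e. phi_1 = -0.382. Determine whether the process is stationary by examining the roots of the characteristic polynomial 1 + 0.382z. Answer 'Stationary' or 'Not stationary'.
\text{Stationary}

The AR(p) characteristic polynomial is P(z) = 1 + 0.382z.
Stationarity requires all roots to lie outside the unit circle, i.e. |z| > 1 for every root.
This is linear in z: 1 + (0.382) z = 0  =>  z = -1/(0.382) = -2.617801,  |z| = 2.617801.
Moduli of all roots: 2.6178.
All moduli strictly greater than 1? Yes.
Verdict: Stationary.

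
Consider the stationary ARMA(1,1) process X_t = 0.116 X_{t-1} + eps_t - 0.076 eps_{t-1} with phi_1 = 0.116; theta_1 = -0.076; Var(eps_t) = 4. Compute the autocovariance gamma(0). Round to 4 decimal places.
\gamma(0) = 4.0065

Multiply the model equation by X_{t-k} and take expectations. With theta_0 = psi_0 = 1 and psi_j the MA(infinity) weights, this gives
  gamma(k) - sum_i phi_i gamma(k-i) = c_k,
  c_k = sigma^2 * sum_{j=k..q} theta_j psi_{j-k}   (c_k = 0 for k > q),
using gamma(-m) = gamma(m).
psi-weights needed (psi_j = theta_j + sum_i phi_i psi_{j-i}):
  psi_1 = theta_1 + phi_1 = -0.076 + (0.116) = 0.04
Right-hand sides:
  c_0 = sigma^2 (1 + theta_1 psi_1) = 4 * (1 + (-0.076)(0.04)) = 4 * 0.99696 = 3.98784
  c_1 = sigma^2 theta_1 = 4 * (-0.076) = -0.304
  c_2 = 0
Equations for k = 0 and k = 1 (AR order 1):
  gamma(0) = phi_1 gamma(1) + c_0
  gamma(1) = phi_1 gamma(0) + c_1
Substituting the second into the first: gamma(0) (1 - phi_1^2) = c_0 + phi_1 c_1, so
  gamma(0) = (c_0 + phi_1 c_1) / (1 - phi_1^2) = (3.98784 + (0.116)(-0.304)) / (1 - (0.116)^2) = 3.952576 / 0.986544 = 4.006487.
Therefore gamma(0) = 4.0065 (to 4 decimal places).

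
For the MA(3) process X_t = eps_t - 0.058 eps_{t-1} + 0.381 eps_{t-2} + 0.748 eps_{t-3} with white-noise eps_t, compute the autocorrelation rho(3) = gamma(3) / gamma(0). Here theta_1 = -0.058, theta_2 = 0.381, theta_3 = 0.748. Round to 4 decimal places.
\rho(3) = 0.4379

For an MA(q) process with theta_0 = 1, the autocovariance is
  gamma(k) = sigma^2 * sum_{i=0..q-k} theta_i * theta_{i+k},
and rho(k) = gamma(k) / gamma(0). Sigma^2 cancels.
  numerator   = (1)*(0.748) = 0.748.
  denominator = (1)^2 + (-0.058)^2 + (0.381)^2 + (0.748)^2 = 1.708029.
  rho(3) = 0.748 / 1.708029 = 0.4379.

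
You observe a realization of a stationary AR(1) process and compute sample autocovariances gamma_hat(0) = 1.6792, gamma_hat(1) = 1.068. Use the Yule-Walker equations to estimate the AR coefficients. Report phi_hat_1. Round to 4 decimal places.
\hat\phi_{1} = 0.6360

The Yule-Walker equations for an AR(p) process read, in matrix form,
  Gamma_p phi = r_p,   with   (Gamma_p)_{ij} = gamma(|i - j|),
                       (r_p)_i = gamma(i),   i,j = 1..p.
Substitute the sample gammas (Toeplitz matrix and right-hand side of size 1):
  Gamma_p = [[1.6792]]
  r_p     = [1.068]
With p = 1 this is the single equation gamma(0) phi_1 = gamma(1):
  phi_hat_1 = gamma(1) / gamma(0) = 1.068 / 1.6792 = 0.6360.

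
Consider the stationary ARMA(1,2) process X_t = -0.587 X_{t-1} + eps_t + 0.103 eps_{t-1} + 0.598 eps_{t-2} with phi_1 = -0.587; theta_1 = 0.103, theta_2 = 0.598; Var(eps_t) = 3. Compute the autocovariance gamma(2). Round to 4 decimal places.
\gamma(2) = 4.6254

Multiply the model equation by X_{t-k} and take expectations. With theta_0 = psi_0 = 1 and psi_j the MA(infinity) weights, this gives
  gamma(k) - sum_i phi_i gamma(k-i) = c_k,
  c_k = sigma^2 * sum_{j=k..q} theta_j psi_{j-k}   (c_k = 0 for k > q),
using gamma(-m) = gamma(m).
psi-weights needed (psi_j = theta_j + sum_i phi_i psi_{j-i}):
  psi_1 = theta_1 + phi_1 = 0.103 + (-0.587) = -0.484
  psi_2 = theta_2 + phi_1 psi_1 = 0.598 + (-0.587)(-0.484) = 0.882108
Right-hand sides:
  c_0 = sigma^2 (1 + theta_1 psi_1 + theta_2 psi_2) = 3 * (1 + (0.103)(-0.484) + (0.598)(0.882108)) = 3 * 1.477649 = 4.432946
  c_1 = sigma^2 (theta_1 + theta_2 psi_1) = 3 * (0.103 + (0.598)(-0.484)) = -0.559296
  c_2 = sigma^2 theta_2 = 3 * (0.598) = 1.794
Equations for k = 0 and k = 1 (AR order 1):
  gamma(0) = phi_1 gamma(1) + c_0
  gamma(1) = phi_1 gamma(0) + c_1
Substituting the second into the first: gamma(0) (1 - phi_1^2) = c_0 + phi_1 c_1, so
  gamma(0) = (c_0 + phi_1 c_1) / (1 - phi_1^2) = (4.432946 + (-0.587)(-0.559296)) / (1 - (-0.587)^2) = 4.761253 / 0.655431 = 7.264308.
  gamma(1) = phi_1 gamma(0) + c_1 = (-0.587)(7.264308) + (-0.559296) = -4.823445.
For k = 2: gamma(2) = phi_1 gamma(1) + c_2
  = (-0.587)(-4.823445) + (1.794) = 4.625362.
Therefore gamma(2) = 4.6254 (to 4 decimal places).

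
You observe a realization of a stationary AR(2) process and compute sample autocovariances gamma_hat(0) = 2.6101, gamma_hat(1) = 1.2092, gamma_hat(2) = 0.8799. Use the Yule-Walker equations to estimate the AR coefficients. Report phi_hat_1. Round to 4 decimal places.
\hat\phi_{1} = 0.3910

The Yule-Walker equations for an AR(p) process read, in matrix form,
  Gamma_p phi = r_p,   with   (Gamma_p)_{ij} = gamma(|i - j|),
                       (r_p)_i = gamma(i),   i,j = 1..p.
Substitute the sample gammas (Toeplitz matrix and right-hand side of size 2):
  Gamma_p = [[2.6101, 1.2092], [1.2092, 2.6101]]
  r_p     = [1.2092, 0.8799]
Written out:
  2.6101 phi_1 + 1.2092 phi_2 = 1.2092
  1.2092 phi_1 + 2.6101 phi_2 = 0.8799
Solve by Cramer's rule:
  det = gamma(0)^2 - gamma(1)^2 = (2.6101)^2 - (1.2092)^2 = 6.81262201 - 1.46216464 = 5.35045737
  phi_hat_1 = [gamma(1) gamma(0) - gamma(1) gamma(2)] / det = [(1.2092)(2.6101) - (1.2092)(0.8799)] / 5.35045737 = 2.09215784 / 5.35045737 = 0.391
  phi_hat_2 = [gamma(0) gamma(2) - gamma(1)^2] / det = [(2.6101)(0.8799) - (1.2092)^2] / 5.35045737 = 0.83446235 / 5.35045737 = 0.156
So phi_hat = [0.3910, 0.1560].
Therefore phi_hat_1 = 0.3910.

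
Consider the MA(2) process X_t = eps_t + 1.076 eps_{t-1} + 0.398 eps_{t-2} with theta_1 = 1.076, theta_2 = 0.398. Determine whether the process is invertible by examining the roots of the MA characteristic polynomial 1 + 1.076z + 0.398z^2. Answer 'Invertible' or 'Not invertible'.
\text{Invertible}

The MA(q) characteristic polynomial is P(z) = 1 + 1.076z + 0.398z^2.
Invertibility requires all roots to lie outside the unit circle, i.e. |z| > 1 for every root.
Set 1 + (1.076) z + (0.398) z^2 = 0, i.e. a z^2 + b z + c = 0 with a = 0.398, b = 1.076, c = 1.
Discriminant D = b^2 - 4ac = (1.076)^2 - 4*(0.398)*1 = 1.157776 - (1.592) = -0.434224.
D < 0, so the roots are the complex-conjugate pair z = (-b +/- i sqrt(-D)) / (2a) = -1.3518 +/- 0.8278i.
For a conjugate pair |z|^2 = z * conj(z) = (product of roots) = c/a = 1/(0.398) = 2.512563, so |z| = sqrt(2.512563) = 1.5851 for both roots.
Moduli of all roots: 1.5851, 1.5851.
All moduli strictly greater than 1? Yes.
Verdict: Invertible.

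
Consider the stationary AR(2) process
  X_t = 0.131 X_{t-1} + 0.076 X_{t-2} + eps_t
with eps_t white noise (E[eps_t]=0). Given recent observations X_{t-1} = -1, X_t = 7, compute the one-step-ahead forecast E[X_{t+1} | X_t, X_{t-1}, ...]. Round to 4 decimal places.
E[X_{t+1} \mid \mathcal F_t] = 0.8410

For an AR(p) model X_t = c + sum_i phi_i X_{t-i} + eps_t, the
one-step-ahead conditional mean is
  E[X_{t+1} | X_t, ...] = c + sum_i phi_i X_{t+1-i}.
Substitute known values:
  E[X_{t+1} | ...] = (0.131) * (7) + (0.076) * (-1)
                   = 0.8410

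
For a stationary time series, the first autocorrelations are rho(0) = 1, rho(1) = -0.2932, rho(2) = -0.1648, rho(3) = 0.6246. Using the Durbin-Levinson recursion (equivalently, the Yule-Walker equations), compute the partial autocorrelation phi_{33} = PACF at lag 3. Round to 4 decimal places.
\phi_{33} = 0.5709

The PACF at lag k is phi_{kk}, the last component of the solution
to the Yule-Walker system G_k phi = r_k where
  (G_k)_{ij} = rho(|i - j|), (r_k)_i = rho(i), i,j = 1..k.
Equivalently, Durbin-Levinson gives phi_{kk} iteratively:
  phi_{11} = rho(1)
  phi_{kk} = [rho(k) - sum_{j=1..k-1} phi_{k-1,j} rho(k-j)]
            / [1 - sum_{j=1..k-1} phi_{k-1,j} rho(j)],
  phi_{k,j} = phi_{k-1,j} - phi_{kk} phi_{k-1,k-j},  j = 1..k-1.
Step k = 1:
  phi_11 = rho(1) = -0.2932.
Step k = 2:
  phi_22 = [rho(2) - phi_11 rho(1)] / [1 - phi_11 rho(1)] = [-0.1648 - (-0.2932)(-0.2932)] / [1 - (-0.2932)(-0.2932)]
         = -0.25076624 / 0.91403376 = -0.274351.
  Update: phi_21 = phi_11 - phi_22 phi_11 = -0.2932 - (-0.274351)(-0.2932) = -0.37364.
Step k = 3:
  phi_33 = [rho(3) - phi_21 rho(2) - phi_22 rho(1)] / [1 - phi_21 rho(1) - phi_22 rho(2)]
    numerator   = 0.6246 - (-0.37364)(-0.1648) - (-0.274351)(-0.2932) = 0.4825844
    denominator = 1 - (-0.37364)(-0.2932) - (-0.274351)(-0.1648) = 0.84523575
  phi_33 = 0.4825844 / 0.84523575 = 0.5709.
Therefore phi_{33} = 0.5709.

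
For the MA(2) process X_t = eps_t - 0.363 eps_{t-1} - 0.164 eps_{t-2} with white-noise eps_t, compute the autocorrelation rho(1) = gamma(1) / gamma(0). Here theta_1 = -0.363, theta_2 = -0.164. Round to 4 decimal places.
\rho(1) = -0.2619

For an MA(q) process with theta_0 = 1, the autocovariance is
  gamma(k) = sigma^2 * sum_{i=0..q-k} theta_i * theta_{i+k},
and rho(k) = gamma(k) / gamma(0). Sigma^2 cancels.
  numerator   = (1)*(-0.363) + (-0.363)*(-0.164) = -0.303468.
  denominator = (1)^2 + (-0.363)^2 + (-0.164)^2 = 1.158665.
  rho(1) = -0.303468 / 1.158665 = -0.2619.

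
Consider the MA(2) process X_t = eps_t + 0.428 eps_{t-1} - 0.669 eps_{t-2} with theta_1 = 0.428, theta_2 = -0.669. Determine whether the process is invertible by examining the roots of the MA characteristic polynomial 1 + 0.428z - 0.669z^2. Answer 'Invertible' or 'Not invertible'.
\text{Not invertible}

The MA(q) characteristic polynomial is P(z) = 1 + 0.428z - 0.669z^2.
Invertibility requires all roots to lie outside the unit circle, i.e. |z| > 1 for every root.
Set 1 + (0.428) z + (-0.669) z^2 = 0, i.e. a z^2 + b z + c = 0 with a = -0.669, b = 0.428, c = 1.
Discriminant D = b^2 - 4ac = (0.428)^2 - 4*(-0.669)*1 = 0.183184 - (-2.676) = 2.859184.
D >= 0, so the roots are real: z = (-b +/- sqrt(D)) / (2a) = (-0.428 +/- 1.690912) / (-1.338).
  z_1 = (-0.428 + 1.690912) / (-1.338) = -0.9439,   |z_1| = 0.9439.
  z_2 = (-0.428 - 1.690912) / (-1.338) = 1.5836,   |z_2| = 1.5836.
Moduli of all roots: 0.9439, 1.5836.
All moduli strictly greater than 1? No.
Verdict: Not invertible.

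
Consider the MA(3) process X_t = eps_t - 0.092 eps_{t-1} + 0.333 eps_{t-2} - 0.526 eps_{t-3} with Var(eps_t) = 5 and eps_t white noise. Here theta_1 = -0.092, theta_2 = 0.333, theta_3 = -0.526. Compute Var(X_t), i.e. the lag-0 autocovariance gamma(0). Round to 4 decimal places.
\gamma(0) = 6.9801

For an MA(q) process X_t = eps_t + sum_i theta_i eps_{t-i} with
Var(eps_t) = sigma^2, the variance is
  gamma(0) = sigma^2 * (1 + sum_i theta_i^2).
  sum_i theta_i^2 = (-0.092)^2 + (0.333)^2 + (-0.526)^2 = 0.008464 + 0.110889 + 0.276676 = 0.396029.
  gamma(0) = 5 * (1 + 0.396029) = 5 * 1.396029 = 6.980145, which rounds to 6.9801.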